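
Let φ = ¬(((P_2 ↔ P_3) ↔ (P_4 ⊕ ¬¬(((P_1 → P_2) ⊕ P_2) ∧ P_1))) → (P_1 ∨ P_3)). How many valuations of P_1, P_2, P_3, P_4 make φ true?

2

P_1 | P_2 | P_3 | P_4 | φ
--- | --- | --- | --- | -
 0  |  0  |  0  |  0  | 0
 0  |  0  |  0  |  1  | 1
 0  |  0  |  1  |  0  | 0
 0  |  0  |  1  |  1  | 0
 0  |  1  |  0  |  0  | 1
 0  |  1  |  0  |  1  | 0
 0  |  1  |  1  |  0  | 0
 0  |  1  |  1  |  1  | 0
 1  |  0  |  0  |  0  | 0
 1  |  0  |  0  |  1  | 0
 1  |  0  |  1  |  0  | 0
 1  |  0  |  1  |  1  | 0
 1  |  1  |  0  |  0  | 0
 1  |  1  |  0  |  1  | 0
 1  |  1  |  1  |  0  | 0
 1  |  1  |  1  |  1  | 0
The formula is true on 2 of the 16 rows.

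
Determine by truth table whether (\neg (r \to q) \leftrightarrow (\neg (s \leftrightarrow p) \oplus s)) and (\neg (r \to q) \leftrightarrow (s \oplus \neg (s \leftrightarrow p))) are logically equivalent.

p | q | r | s || φ | ψ
0 | 0 | 0 | 0 || 1 | 1
0 | 0 | 0 | 1 || 1 | 1
0 | 0 | 1 | 0 || 0 | 0
0 | 0 | 1 | 1 || 0 | 0
0 | 1 | 0 | 0 || 1 | 1
0 | 1 | 0 | 1 || 1 | 1
0 | 1 | 1 | 0 || 1 | 1
0 | 1 | 1 | 1 || 1 | 1
1 | 0 | 0 | 0 || 0 | 0
1 | 0 | 0 | 1 || 0 | 0
1 | 0 | 1 | 0 || 1 | 1
1 | 0 | 1 | 1 || 1 | 1
1 | 1 | 0 | 0 || 0 | 0
1 | 1 | 0 | 1 || 0 | 0
1 | 1 | 1 | 0 || 0 | 0
1 | 1 | 1 | 1 || 0 | 0
The columns for φ and ψ agree on every row, so they are logically equivalent.

equivalent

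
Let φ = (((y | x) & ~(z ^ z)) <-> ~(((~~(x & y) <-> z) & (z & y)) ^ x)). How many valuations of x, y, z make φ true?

3

x | y | z || φ
1 | 1 | 1 || 1
1 | 1 | 0 || 0
1 | 0 | 1 || 0
1 | 0 | 0 || 0
0 | 1 | 1 || 1
0 | 1 | 0 || 1
0 | 0 | 1 || 0
0 | 0 | 0 || 0
The formula is true on 3 of the 8 rows.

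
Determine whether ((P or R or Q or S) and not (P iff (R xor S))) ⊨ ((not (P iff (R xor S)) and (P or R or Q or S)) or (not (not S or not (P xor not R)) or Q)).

  P   |   Q   |   R   |   S   |   φ   |   ψ  
----- | ----- | ----- | ----- | ----- | -----
False | False | False | False | False | False
False | False | False |  True |  True |  True
False | False |  True | False |  True |  True
False | False |  True |  True | False | False
False |  True | False | False | False |  True
False |  True | False |  True |  True |  True
False |  True |  True | False |  True |  True
False |  True |  True |  True | False |  True
 True | False | False | False |  True |  True
 True | False | False |  True | False | False
 True | False |  True | False | False | False
 True | False |  True |  True |  True |  True
 True |  True | False | False |  True |  True
 True |  True | False |  True | False |  True
 True |  True |  True | False | False |  True
 True |  True |  True |  True |  True |  True
In every row where φ is true, ψ is also true, so φ ⊨ ψ.

yes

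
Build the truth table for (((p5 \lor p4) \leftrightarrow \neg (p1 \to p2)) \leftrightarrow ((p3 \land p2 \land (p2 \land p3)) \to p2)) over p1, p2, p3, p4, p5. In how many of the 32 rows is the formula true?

p1 | p2 | p3 | p4 | p5 | φ
-- | -- | -- | -- | -- | -
T  | T  | T  | T  | T  | F
T  | T  | T  | T  | F  | F
T  | T  | T  | F  | T  | F
T  | T  | T  | F  | F  | T
T  | T  | F  | T  | T  | F
T  | T  | F  | T  | F  | F
T  | T  | F  | F  | T  | F
T  | T  | F  | F  | F  | T
T  | F  | T  | T  | T  | T
T  | F  | T  | T  | F  | T
T  | F  | T  | F  | T  | T
T  | F  | T  | F  | F  | F
T  | F  | F  | T  | T  | T
T  | F  | F  | T  | F  | T
T  | F  | F  | F  | T  | T
T  | F  | F  | F  | F  | F
F  | T  | T  | T  | T  | F
F  | T  | T  | T  | F  | F
F  | T  | T  | F  | T  | F
F  | T  | T  | F  | F  | T
F  | T  | F  | T  | T  | F
F  | T  | F  | T  | F  | F
F  | T  | F  | F  | T  | F
F  | T  | F  | F  | F  | T
F  | F  | T  | T  | T  | F
F  | F  | T  | T  | F  | F
F  | F  | T  | F  | T  | F
F  | F  | T  | F  | F  | T
F  | F  | F  | T  | T  | F
F  | F  | F  | T  | F  | F
F  | F  | F  | F  | T  | F
F  | F  | F  | F  | F  | T
The formula is true on 12 of the 32 rows.

12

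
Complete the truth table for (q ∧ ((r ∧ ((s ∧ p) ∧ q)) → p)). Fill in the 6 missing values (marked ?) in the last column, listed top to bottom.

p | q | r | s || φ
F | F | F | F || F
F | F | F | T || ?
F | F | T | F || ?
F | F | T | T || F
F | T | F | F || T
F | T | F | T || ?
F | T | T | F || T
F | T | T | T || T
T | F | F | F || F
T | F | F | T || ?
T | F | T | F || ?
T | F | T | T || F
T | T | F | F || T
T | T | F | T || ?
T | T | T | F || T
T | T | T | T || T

Row p=F, q=F, r=F, s=T: ((r ∧ ((s ∧ p) ∧ q)) → p) = T, so the formula = F.
Row p=F, q=F, r=T, s=F: ((r ∧ ((s ∧ p) ∧ q)) → p) = T, so the formula = F.
Row p=F, q=T, r=F, s=T: ((r ∧ ((s ∧ p) ∧ q)) → p) = T, so the formula = T.
Row p=T, q=F, r=F, s=T: ((r ∧ ((s ∧ p) ∧ q)) → p) = T, so the formula = F.
Row p=T, q=F, r=T, s=F: ((r ∧ ((s ∧ p) ∧ q)) → p) = T, so the formula = F.
Row p=T, q=T, r=F, s=T: ((r ∧ ((s ∧ p) ∧ q)) → p) = T, so the formula = T.

F, F, T, F, F, T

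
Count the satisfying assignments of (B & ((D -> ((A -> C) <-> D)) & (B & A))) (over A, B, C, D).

A | B | C | D || (A -> C) | ((A -> C) <-> D) | (D -> ((A -> C) <-> D)) | (B & A) | φ
T | T | T | T ||    T     |        T         |            T            |    T    | T
T | T | T | F ||    T     |        F         |            T            |    T    | T
T | T | F | T ||    F     |        F         |            F            |    T    | F
T | T | F | F ||    F     |        T         |            T            |    T    | T
T | F | T | T ||    T     |        T         |            T            |    F    | F
T | F | T | F ||    T     |        F         |            T            |    F    | F
T | F | F | T ||    F     |        F         |            F            |    F    | F
T | F | F | F ||    F     |        T         |            T            |    F    | F
F | T | T | T ||    T     |        T         |            T            |    F    | F
F | T | T | F ||    T     |        F         |            T            |    F    | F
F | T | F | T ||    T     |        T         |            T            |    F    | F
F | T | F | F ||    T     |        F         |            T            |    F    | F
F | F | T | T ||    T     |        T         |            T            |    F    | F
F | F | T | F ||    T     |        F         |            T            |    F    | F
F | F | F | T ||    T     |        T         |            T            |    F    | F
F | F | F | F ||    T     |        F         |            T            |    F    | F
The formula is true on 3 of the 16 rows.

3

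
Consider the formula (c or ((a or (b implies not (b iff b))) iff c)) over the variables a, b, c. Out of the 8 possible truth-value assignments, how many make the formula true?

a | b | c || φ
T | T | T || T
T | T | F || F
T | F | T || T
T | F | F || F
F | T | T || T
F | T | F || T
F | F | T || T
F | F | F || F
The formula is true on 5 of the 8 rows.

5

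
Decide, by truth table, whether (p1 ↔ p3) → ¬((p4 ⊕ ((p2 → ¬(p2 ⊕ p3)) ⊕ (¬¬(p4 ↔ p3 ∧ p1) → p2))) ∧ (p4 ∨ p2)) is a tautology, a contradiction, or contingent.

  p1  |   p2  |   p3  |   p4  ||   φ  
 True |  True |  True |  True || False
 True |  True |  True | False ||  True
 True |  True | False |  True ||  True
 True |  True | False | False ||  True
 True | False |  True |  True ||  True
 True | False |  True | False ||  True
 True | False | False |  True ||  True
 True | False | False | False ||  True
False |  True |  True |  True ||  True
False |  True |  True | False ||  True
False |  True | False |  True ||  True
False |  True | False | False || False
False | False |  True |  True ||  True
False | False |  True | False ||  True
False | False | False |  True || False
False | False | False | False ||  True
13 of 16 rows are True, so the formula is contingent.

contingent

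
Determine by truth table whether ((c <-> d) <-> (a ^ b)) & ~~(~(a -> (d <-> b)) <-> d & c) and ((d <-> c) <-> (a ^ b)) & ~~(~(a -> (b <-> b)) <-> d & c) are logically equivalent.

a  b  c  d  |  φ  ψ
0  0  0  0  |  0  0
0  0  0  1  |  1  1
0  0  1  0  |  1  1
0  0  1  1  |  0  0
0  1  0  0  |  1  1
0  1  0  1  |  0  0
0  1  1  0  |  0  0
0  1  1  1  |  0  0
1  0  0  0  |  1  1
1  0  0  1  |  0  0
1  0  1  0  |  0  0
1  0  1  1  |  1  0
1  1  0  0  |  0  0
1  1  0  1  |  1  1
1  1  1  0  |  0  1
1  1  1  1  |  0  0
The columns differ at a=1, b=0, c=1, d=1 (φ=1, ψ=0), so they are not equivalent.

not equivalent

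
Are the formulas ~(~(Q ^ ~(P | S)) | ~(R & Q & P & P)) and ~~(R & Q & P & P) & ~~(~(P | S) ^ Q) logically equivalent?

P  Q  R  S  |  φ  ψ
F  F  F  F  |  F  F
F  F  F  T  |  F  F
F  F  T  F  |  F  F
F  F  T  T  |  F  F
F  T  F  F  |  F  F
F  T  F  T  |  F  F
F  T  T  F  |  F  F
F  T  T  T  |  F  F
T  F  F  F  |  F  F
T  F  F  T  |  F  F
T  F  T  F  |  F  F
T  F  T  T  |  F  F
T  T  F  F  |  F  F
T  T  F  T  |  F  F
T  T  T  F  |  T  T
T  T  T  T  |  T  T
The columns for φ and ψ agree on every row, so they are logically equivalent.

equivalent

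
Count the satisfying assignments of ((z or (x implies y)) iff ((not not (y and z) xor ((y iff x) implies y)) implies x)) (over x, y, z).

x | y | z | (x implies y) | (z or (x implies y)) | (y and z) | not (y and z) | not not (y and z) | (y iff x) | ((y iff x) implies y) | φ
- | - | - | ------------- | -------------------- | --------- | ------------- | ----------------- | --------- | --------------------- | -
F | F | F |       T       |          T           |     F     |       T       |         F         |     T     |           F           | T
F | F | T |       T       |          T           |     F     |       T       |         F         |     T     |           F           | T
F | T | F |       T       |          T           |     F     |       T       |         F         |     F     |           T           | F
F | T | T |       T       |          T           |     T     |       F       |         T         |     F     |           T           | T
T | F | F |       F       |          F           |     F     |       T       |         F         |     F     |           T           | F
T | F | T |       F       |          T           |     F     |       T       |         F         |     F     |           T           | T
T | T | F |       T       |          T           |     F     |       T       |         F         |     T     |           T           | T
T | T | T |       T       |          T           |     T     |       F       |         T         |     T     |           T           | T
The formula is true on 6 of the 8 rows.

6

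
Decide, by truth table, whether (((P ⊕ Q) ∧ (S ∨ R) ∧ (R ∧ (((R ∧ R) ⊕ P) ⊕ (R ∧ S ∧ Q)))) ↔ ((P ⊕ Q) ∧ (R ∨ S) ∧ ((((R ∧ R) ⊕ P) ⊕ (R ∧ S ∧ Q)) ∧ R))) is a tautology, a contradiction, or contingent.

P | Q | R | S || φ
T | T | T | T || T
T | T | T | F || T
T | T | F | T || T
T | T | F | F || T
T | F | T | T || T
T | F | T | F || T
T | F | F | T || T
T | F | F | F || T
F | T | T | T || T
F | T | T | F || T
F | T | F | T || T
F | T | F | F || T
F | F | T | T || T
F | F | T | F || T
F | F | F | T || T
F | F | F | F || T
Every row is T, so the formula is a tautology.

tautology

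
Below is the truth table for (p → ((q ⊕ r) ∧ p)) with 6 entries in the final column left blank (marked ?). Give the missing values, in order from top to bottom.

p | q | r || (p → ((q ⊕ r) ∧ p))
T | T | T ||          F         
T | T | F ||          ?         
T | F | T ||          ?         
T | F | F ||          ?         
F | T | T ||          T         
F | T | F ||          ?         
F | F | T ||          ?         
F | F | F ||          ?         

Row p=T, q=T, r=F: ((q ⊕ r) ∧ p) = T, so (p → ((q ⊕ r) ∧ p)) = T.
Row p=T, q=F, r=T: ((q ⊕ r) ∧ p) = T, so (p → ((q ⊕ r) ∧ p)) = T.
Row p=T, q=F, r=F: ((q ⊕ r) ∧ p) = F, so (p → ((q ⊕ r) ∧ p)) = F.
Row p=F, q=T, r=F: ((q ⊕ r) ∧ p) = F, so (p → ((q ⊕ r) ∧ p)) = T.
Row p=F, q=F, r=T: ((q ⊕ r) ∧ p) = F, so (p → ((q ⊕ r) ∧ p)) = T.
Row p=F, q=F, r=F: ((q ⊕ r) ∧ p) = F, so (p → ((q ⊕ r) ∧ p)) = T.

T, T, F, T, T, T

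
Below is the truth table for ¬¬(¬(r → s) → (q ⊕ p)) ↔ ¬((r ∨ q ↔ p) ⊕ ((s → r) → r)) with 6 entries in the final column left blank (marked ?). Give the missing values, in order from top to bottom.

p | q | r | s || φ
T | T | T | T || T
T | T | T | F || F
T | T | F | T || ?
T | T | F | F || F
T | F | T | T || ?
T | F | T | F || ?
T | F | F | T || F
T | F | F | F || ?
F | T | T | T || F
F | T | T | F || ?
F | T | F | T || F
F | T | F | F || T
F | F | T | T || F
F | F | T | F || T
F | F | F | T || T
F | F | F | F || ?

T, T, T, T, F, F

Row p=T, q=T, r=F, s=T: ¬¬(¬(r → s) → (q ⊕ p)) = T, ¬((r ∨ q ↔ p) ⊕ ((s → r) → r)) = T, so the formula = T.
Row p=T, q=F, r=T, s=T: ¬¬(¬(r → s) → (q ⊕ p)) = T, ¬((r ∨ q ↔ p) ⊕ ((s → r) → r)) = T, so the formula = T.
Row p=T, q=F, r=T, s=F: ¬¬(¬(r → s) → (q ⊕ p)) = T, ¬((r ∨ q ↔ p) ⊕ ((s → r) → r)) = T, so the formula = T.
Row p=T, q=F, r=F, s=F: ¬¬(¬(r → s) → (q ⊕ p)) = T, ¬((r ∨ q ↔ p) ⊕ ((s → r) → r)) = T, so the formula = T.
Row p=F, q=T, r=T, s=F: ¬¬(¬(r → s) → (q ⊕ p)) = T, ¬((r ∨ q ↔ p) ⊕ ((s → r) → r)) = F, so the formula = F.
Row p=F, q=F, r=F, s=F: ¬¬(¬(r → s) → (q ⊕ p)) = T, ¬((r ∨ q ↔ p) ⊕ ((s → r) → r)) = F, so the formula = F.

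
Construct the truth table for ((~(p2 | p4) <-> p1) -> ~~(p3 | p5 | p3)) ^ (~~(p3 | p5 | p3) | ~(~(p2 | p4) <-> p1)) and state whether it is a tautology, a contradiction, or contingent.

p1  p2  p3  p4  p5  |  φ
F   F   F   F   F   |  F
F   F   F   F   T   |  F
F   F   F   T   F   |  F
F   F   F   T   T   |  F
F   F   T   F   F   |  F
F   F   T   F   T   |  F
F   F   T   T   F   |  F
F   F   T   T   T   |  F
F   T   F   F   F   |  F
F   T   F   F   T   |  F
F   T   F   T   F   |  F
F   T   F   T   T   |  F
F   T   T   F   F   |  F
F   T   T   F   T   |  F
F   T   T   T   F   |  F
F   T   T   T   T   |  F
T   F   F   F   F   |  F
T   F   F   F   T   |  F
T   F   F   T   F   |  F
T   F   F   T   T   |  F
T   F   T   F   F   |  F
T   F   T   F   T   |  F
T   F   T   T   F   |  F
T   F   T   T   T   |  F
T   T   F   F   F   |  F
T   T   F   F   T   |  F
T   T   F   T   F   |  F
T   T   F   T   T   |  F
T   T   T   F   F   |  F
T   T   T   F   T   |  F
T   T   T   T   F   |  F
T   T   T   T   T   |  F
Every row is F, so the formula is a contradiction.

contradiction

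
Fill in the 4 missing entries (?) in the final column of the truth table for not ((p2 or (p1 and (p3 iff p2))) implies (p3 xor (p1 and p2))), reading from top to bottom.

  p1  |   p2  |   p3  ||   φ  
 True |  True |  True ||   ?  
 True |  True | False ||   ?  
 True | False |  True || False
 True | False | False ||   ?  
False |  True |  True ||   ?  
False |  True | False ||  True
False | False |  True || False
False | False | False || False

True, False, True, False

Row p1=True, p2=True, p3=True: (p2 or (p1 and (p3 iff p2))) = True, (p3 xor (p1 and p2)) = False, ((p2 or (p1 and (p3 iff p2))) implies (p3 xor (p1 and p2))) = False, so the formula = True.
Row p1=True, p2=True, p3=False: (p2 or (p1 and (p3 iff p2))) = True, (p3 xor (p1 and p2)) = True, ((p2 or (p1 and (p3 iff p2))) implies (p3 xor (p1 and p2))) = True, so the formula = False.
Row p1=True, p2=False, p3=False: (p2 or (p1 and (p3 iff p2))) = True, (p3 xor (p1 and p2)) = False, ((p2 or (p1 and (p3 iff p2))) implies (p3 xor (p1 and p2))) = False, so the formula = True.
Row p1=False, p2=True, p3=True: (p2 or (p1 and (p3 iff p2))) = True, (p3 xor (p1 and p2)) = True, ((p2 or (p1 and (p3 iff p2))) implies (p3 xor (p1 and p2))) = True, so the formula = False.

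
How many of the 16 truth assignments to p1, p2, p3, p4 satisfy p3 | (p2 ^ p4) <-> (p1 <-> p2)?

p1  p2  p3  p4     ((p3 | (p2 ^ p4)) <-> (p1 <-> p2))
0   0   0   0                      0                 
0   0   0   1                      1                 
0   0   1   0                      1                 
0   0   1   1                      1                 
0   1   0   0                      0                 
0   1   0   1                      1                 
0   1   1   0                      0                 
0   1   1   1                      0                 
1   0   0   0                      1                 
1   0   0   1                      0                 
1   0   1   0                      0                 
1   0   1   1                      0                 
1   1   0   0                      1                 
1   1   0   1                      0                 
1   1   1   0                      1                 
1   1   1   1                      1                 
The formula is true on 8 of the 16 rows.

8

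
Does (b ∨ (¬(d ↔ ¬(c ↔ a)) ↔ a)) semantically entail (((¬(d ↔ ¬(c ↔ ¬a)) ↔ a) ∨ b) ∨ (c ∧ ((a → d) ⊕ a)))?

a  b  c  d  |  φ  ψ
T  T  T  T  |  T  T
T  T  T  F  |  T  T
T  T  F  T  |  T  T
T  T  F  F  |  T  T
T  F  T  T  |  T  F
T  F  T  F  |  F  T
T  F  F  T  |  F  T
T  F  F  F  |  T  F
F  T  T  T  |  T  T
F  T  T  F  |  T  T
F  T  F  T  |  T  T
F  T  F  F  |  T  T
F  F  T  T  |  T  T
F  F  T  F  |  F  T
F  F  F  T  |  F  T
F  F  F  F  |  T  F
At a=T, b=F, c=T, d=T we have φ true but ψ false, so φ does not entail ψ.

no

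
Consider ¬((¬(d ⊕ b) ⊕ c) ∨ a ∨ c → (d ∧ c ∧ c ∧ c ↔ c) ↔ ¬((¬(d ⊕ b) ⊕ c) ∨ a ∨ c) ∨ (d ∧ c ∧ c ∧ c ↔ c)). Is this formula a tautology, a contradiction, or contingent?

contradiction

  a   |   b   |   c   |   d   || (d ⊕ b) | ¬(d ⊕ b) | (¬(d ⊕ b) ⊕ c) | ((¬(d ⊕ b) ⊕ c) ∨ a ∨ c) | (d ∧ c ∧ c ∧ c) | ((d ∧ c ∧ c ∧ c) ↔ c) | ¬((¬(d ⊕ b) ⊕ c) ∨ a ∨ c) |   φ  
False | False | False | False ||  False  |   True   |      True      |           True           |      False      |          True         |           False           | False
False | False | False |  True ||   True  |  False   |     False      |          False           |      False      |          True         |            True           | False
False | False |  True | False ||  False  |   True   |     False      |           True           |      False      |         False         |           False           | False
False | False |  True |  True ||   True  |  False   |      True      |           True           |       True      |          True         |           False           | False
False |  True | False | False ||   True  |  False   |     False      |          False           |      False      |          True         |            True           | False
False |  True | False |  True ||  False  |   True   |      True      |           True           |      False      |          True         |           False           | False
False |  True |  True | False ||   True  |  False   |      True      |           True           |      False      |         False         |           False           | False
False |  True |  True |  True ||  False  |   True   |     False      |           True           |       True      |          True         |           False           | False
 True | False | False | False ||  False  |   True   |      True      |           True           |      False      |          True         |           False           | False
 True | False | False |  True ||   True  |  False   |     False      |           True           |      False      |          True         |           False           | False
 True | False |  True | False ||  False  |   True   |     False      |           True           |      False      |         False         |           False           | False
 True | False |  True |  True ||   True  |  False   |      True      |           True           |       True      |          True         |           False           | False
 True |  True | False | False ||   True  |  False   |     False      |           True           |      False      |          True         |           False           | False
 True |  True | False |  True ||  False  |   True   |      True      |           True           |      False      |          True         |           False           | False
 True |  True |  True | False ||   True  |  False   |      True      |           True           |      False      |         False         |           False           | False
 True |  True |  True |  True ||  False  |   True   |     False      |           True           |       True      |          True         |           False           | False
Every row is False, so the formula is a contradiction.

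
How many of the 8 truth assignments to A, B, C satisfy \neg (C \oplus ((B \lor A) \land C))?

A | B | C || (B \lor A) | ((B \lor A) \land C) | φ
T | T | T ||     T      |          T           | T
T | T | F ||     T      |          F           | T
T | F | T ||     T      |          T           | T
T | F | F ||     T      |          F           | T
F | T | T ||     T      |          T           | T
F | T | F ||     T      |          F           | T
F | F | T ||     F      |          F           | F
F | F | F ||     F      |          F           | T
The formula is true on 7 of the 8 rows.

7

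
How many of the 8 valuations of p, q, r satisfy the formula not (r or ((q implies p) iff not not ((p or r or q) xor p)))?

p | q | r || (q implies p) | (p or r or q) | ((p or r or q) xor p) | not ((p or r or q) xor p) | φ
F | F | F ||       T       |       F       |           F           |             T             | T
F | F | T ||       T       |       T       |           T           |             F             | F
F | T | F ||       F       |       T       |           T           |             F             | T
F | T | T ||       F       |       T       |           T           |             F             | F
T | F | F ||       T       |       T       |           F           |             T             | T
T | F | T ||       T       |       T       |           F           |             T             | F
T | T | F ||       T       |       T       |           F           |             T             | T
T | T | T ||       T       |       T       |           F           |             T             | F
The formula is true on 4 of the 8 rows.

4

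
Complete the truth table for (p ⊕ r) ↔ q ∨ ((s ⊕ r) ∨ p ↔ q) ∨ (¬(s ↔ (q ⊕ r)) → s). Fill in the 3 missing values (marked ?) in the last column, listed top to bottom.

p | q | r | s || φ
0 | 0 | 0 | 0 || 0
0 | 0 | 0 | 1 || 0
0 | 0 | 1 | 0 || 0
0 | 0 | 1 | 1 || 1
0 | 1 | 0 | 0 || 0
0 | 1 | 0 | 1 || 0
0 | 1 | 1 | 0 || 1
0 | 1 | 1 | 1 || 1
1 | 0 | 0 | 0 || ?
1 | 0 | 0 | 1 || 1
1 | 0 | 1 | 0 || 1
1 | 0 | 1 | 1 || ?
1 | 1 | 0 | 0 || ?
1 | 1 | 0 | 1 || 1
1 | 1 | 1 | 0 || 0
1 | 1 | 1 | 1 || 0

1, 0, 1

Row p=1, q=0, r=0, s=0: (p ⊕ r) = 1, (q ∨ ((s ⊕ r) ∨ p ↔ q) ∨ (¬(s ↔ (q ⊕ r)) → s)) = 1, so the formula = 1.
Row p=1, q=0, r=1, s=1: (p ⊕ r) = 0, (q ∨ ((s ⊕ r) ∨ p ↔ q) ∨ (¬(s ↔ (q ⊕ r)) → s)) = 1, so the formula = 0.
Row p=1, q=1, r=0, s=0: (p ⊕ r) = 1, (q ∨ ((s ⊕ r) ∨ p ↔ q) ∨ (¬(s ↔ (q ⊕ r)) → s)) = 1, so the formula = 1.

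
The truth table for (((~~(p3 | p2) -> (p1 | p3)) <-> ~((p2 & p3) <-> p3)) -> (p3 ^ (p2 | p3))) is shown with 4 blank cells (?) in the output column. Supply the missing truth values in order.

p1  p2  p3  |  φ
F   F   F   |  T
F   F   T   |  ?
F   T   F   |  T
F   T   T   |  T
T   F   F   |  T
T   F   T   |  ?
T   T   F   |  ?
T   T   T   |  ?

F, F, T, T

Row p1=F, p2=F, p3=T: ((~~(p3 | p2) -> (p1 | p3)) <-> ~((p2 & p3) <-> p3)) = T, (p3 ^ (p2 | p3)) = F, so the formula = F.
Row p1=T, p2=F, p3=T: ((~~(p3 | p2) -> (p1 | p3)) <-> ~((p2 & p3) <-> p3)) = T, (p3 ^ (p2 | p3)) = F, so the formula = F.
Row p1=T, p2=T, p3=F: ((~~(p3 | p2) -> (p1 | p3)) <-> ~((p2 & p3) <-> p3)) = F, (p3 ^ (p2 | p3)) = T, so the formula = T.
Row p1=T, p2=T, p3=T: ((~~(p3 | p2) -> (p1 | p3)) <-> ~((p2 & p3) <-> p3)) = F, (p3 ^ (p2 | p3)) = F, so the formula = T.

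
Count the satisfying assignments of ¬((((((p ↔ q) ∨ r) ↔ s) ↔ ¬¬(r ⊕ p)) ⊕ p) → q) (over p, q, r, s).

4

p  q  r  s  |  φ
F  F  F  F  |  T
F  F  F  T  |  F
F  F  T  F  |  F
F  F  T  T  |  T
F  T  F  F  |  F
F  T  F  T  |  F
F  T  T  F  |  F
F  T  T  T  |  F
T  F  F  F  |  F
T  F  F  T  |  T
T  F  T  F  |  F
T  F  T  T  |  T
T  T  F  F  |  F
T  T  F  T  |  F
T  T  T  F  |  F
T  T  T  T  |  F
The formula is true on 4 of the 16 rows.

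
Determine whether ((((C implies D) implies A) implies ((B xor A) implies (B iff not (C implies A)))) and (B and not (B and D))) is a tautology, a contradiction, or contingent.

contingent

A | B | C | D || (C implies D) | ((C implies D) implies A) | (B xor A) | (C implies A) | not (C implies A) | (B iff not (C implies A)) | (B and D) | not (B and D) | (B and not (B and D)) | φ
F | F | F | F ||       T       |             F             |     F     |       T       |         F         |             T             |     F     |       T       |           F           | F
F | F | F | T ||       T       |             F             |     F     |       T       |         F         |             T             |     F     |       T       |           F           | F
F | F | T | F ||       F       |             T             |     F     |       F       |         T         |             F             |     F     |       T       |           F           | F
F | F | T | T ||       T       |             F             |     F     |       F       |         T         |             F             |     F     |       T       |           F           | F
F | T | F | F ||       T       |             F             |     T     |       T       |         F         |             F             |     F     |       T       |           T           | T
F | T | F | T ||       T       |             F             |     T     |       T       |         F         |             F             |     T     |       F       |           F           | F
F | T | T | F ||       F       |             T             |     T     |       F       |         T         |             T             |     F     |       T       |           T           | T
F | T | T | T ||       T       |             F             |     T     |       F       |         T         |             T             |     T     |       F       |           F           | F
T | F | F | F ||       T       |             T             |     T     |       T       |         F         |             T             |     F     |       T       |           F           | F
T | F | F | T ||       T       |             T             |     T     |       T       |         F         |             T             |     F     |       T       |           F           | F
T | F | T | F ||       F       |             T             |     T     |       T       |         F         |             T             |     F     |       T       |           F           | F
T | F | T | T ||       T       |             T             |     T     |       T       |         F         |             T             |     F     |       T       |           F           | F
T | T | F | F ||       T       |             T             |     F     |       T       |         F         |             F             |     F     |       T       |           T           | T
T | T | F | T ||       T       |             T             |     F     |       T       |         F         |             F             |     T     |       F       |           F           | F
T | T | T | F ||       F       |             T             |     F     |       T       |         F         |             F             |     F     |       T       |           T           | T
T | T | T | T ||       T       |             T             |     F     |       T       |         F         |             F             |     T     |       F       |           F           | F
4 of 16 rows are T, so the formula is contingent.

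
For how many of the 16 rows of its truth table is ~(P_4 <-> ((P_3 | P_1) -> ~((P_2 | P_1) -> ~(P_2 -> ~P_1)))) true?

8

 P_1    P_2    P_3    P_4   |    φ  
 True   True   True   True  |   True
 True   True   True  False  |  False
 True   True  False   True  |   True
 True   True  False  False  |  False
 True  False   True   True  |  False
 True  False   True  False  |   True
 True  False  False   True  |  False
 True  False  False  False  |   True
False   True   True   True  |  False
False   True   True  False  |   True
False   True  False   True  |  False
False   True  False  False  |   True
False  False   True   True  |   True
False  False   True  False  |  False
False  False  False   True  |  False
False  False  False  False  |   True
The formula is true on 8 of the 16 rows.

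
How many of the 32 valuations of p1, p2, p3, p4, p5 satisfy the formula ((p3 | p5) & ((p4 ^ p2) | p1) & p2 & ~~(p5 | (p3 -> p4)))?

p1 | p2 | p3 | p4 | p5 || φ
T  | T  | T  | T  | T  || T
T  | T  | T  | T  | F  || T
T  | T  | T  | F  | T  || T
T  | T  | T  | F  | F  || F
T  | T  | F  | T  | T  || T
T  | T  | F  | T  | F  || F
T  | T  | F  | F  | T  || T
T  | T  | F  | F  | F  || F
T  | F  | T  | T  | T  || F
T  | F  | T  | T  | F  || F
T  | F  | T  | F  | T  || F
T  | F  | T  | F  | F  || F
T  | F  | F  | T  | T  || F
T  | F  | F  | T  | F  || F
T  | F  | F  | F  | T  || F
T  | F  | F  | F  | F  || F
F  | T  | T  | T  | T  || F
F  | T  | T  | T  | F  || F
F  | T  | T  | F  | T  || T
F  | T  | T  | F  | F  || F
F  | T  | F  | T  | T  || F
F  | T  | F  | T  | F  || F
F  | T  | F  | F  | T  || T
F  | T  | F  | F  | F  || F
F  | F  | T  | T  | T  || F
F  | F  | T  | T  | F  || F
F  | F  | T  | F  | T  || F
F  | F  | T  | F  | F  || F
F  | F  | F  | T  | T  || F
F  | F  | F  | T  | F  || F
F  | F  | F  | F  | T  || F
F  | F  | F  | F  | F  || F
The formula is true on 7 of the 32 rows.

7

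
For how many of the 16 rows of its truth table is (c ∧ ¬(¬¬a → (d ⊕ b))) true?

2

a | b | c | d || (c ∧ ¬(¬¬a → (d ⊕ b)))
T | T | T | T ||           T           
T | T | T | F ||           F           
T | T | F | T ||           F           
T | T | F | F ||           F           
T | F | T | T ||           F           
T | F | T | F ||           T           
T | F | F | T ||           F           
T | F | F | F ||           F           
F | T | T | T ||           F           
F | T | T | F ||           F           
F | T | F | T ||           F           
F | T | F | F ||           F           
F | F | T | T ||           F           
F | F | T | F ||           F           
F | F | F | T ||           F           
F | F | F | F ||           F           
The formula is true on 2 of the 16 rows.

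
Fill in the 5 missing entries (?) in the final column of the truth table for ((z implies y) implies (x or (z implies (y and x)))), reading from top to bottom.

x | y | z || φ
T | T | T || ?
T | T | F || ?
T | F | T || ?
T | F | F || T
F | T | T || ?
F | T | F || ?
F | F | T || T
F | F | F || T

T, T, T, F, T

Row x=T, y=T, z=T: (z implies y) = T, (x or (z implies (y and x))) = T, so the formula = T.
Row x=T, y=T, z=F: (z implies y) = T, (x or (z implies (y and x))) = T, so the formula = T.
Row x=T, y=F, z=T: (z implies y) = F, (x or (z implies (y and x))) = T, so the formula = T.
Row x=F, y=T, z=T: (z implies y) = T, (x or (z implies (y and x))) = F, so the formula = F.
Row x=F, y=T, z=F: (z implies y) = T, (x or (z implies (y and x))) = T, so the formula = T.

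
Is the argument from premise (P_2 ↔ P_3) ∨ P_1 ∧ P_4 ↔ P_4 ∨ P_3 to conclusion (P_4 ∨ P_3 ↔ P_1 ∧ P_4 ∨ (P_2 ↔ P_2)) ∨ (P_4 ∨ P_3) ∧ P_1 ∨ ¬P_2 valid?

P_1 | P_2 | P_3 | P_4 | φ | ψ
--- | --- | --- | --- | - | -
 1  |  1  |  1  |  1  | 1 | 1
 1  |  1  |  1  |  0  | 1 | 1
 1  |  1  |  0  |  1  | 1 | 1
 1  |  1  |  0  |  0  | 1 | 0
 1  |  0  |  1  |  1  | 1 | 1
 1  |  0  |  1  |  0  | 0 | 1
 1  |  0  |  0  |  1  | 1 | 1
 1  |  0  |  0  |  0  | 0 | 1
 0  |  1  |  1  |  1  | 1 | 1
 0  |  1  |  1  |  0  | 1 | 1
 0  |  1  |  0  |  1  | 0 | 1
 0  |  1  |  0  |  0  | 1 | 0
 0  |  0  |  1  |  1  | 0 | 1
 0  |  0  |  1  |  0  | 0 | 1
 0  |  0  |  0  |  1  | 1 | 1
 0  |  0  |  0  |  0  | 0 | 1
At P_1=1, P_2=1, P_3=0, P_4=0 we have φ true but ψ false, so φ does not entail ψ.

no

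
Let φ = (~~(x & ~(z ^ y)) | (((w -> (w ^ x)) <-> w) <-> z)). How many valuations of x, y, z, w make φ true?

x | y | z | w | (z ^ y) | ~(z ^ y) | (x & ~(z ^ y)) | ~(x & ~(z ^ y)) | ~~(x & ~(z ^ y)) | (w ^ x) | (w -> (w ^ x)) | ((w -> (w ^ x)) <-> w) | φ
- | - | - | - | ------- | -------- | -------------- | --------------- | ---------------- | ------- | -------------- | ---------------------- | -
1 | 1 | 1 | 1 |    0    |    1     |       1        |        0        |        1         |    0    |       0        |           0            | 1
1 | 1 | 1 | 0 |    0    |    1     |       1        |        0        |        1         |    1    |       1        |           0            | 1
1 | 1 | 0 | 1 |    1    |    0     |       0        |        1        |        0         |    0    |       0        |           0            | 1
1 | 1 | 0 | 0 |    1    |    0     |       0        |        1        |        0         |    1    |       1        |           0            | 1
1 | 0 | 1 | 1 |    1    |    0     |       0        |        1        |        0         |    0    |       0        |           0            | 0
1 | 0 | 1 | 0 |    1    |    0     |       0        |        1        |        0         |    1    |       1        |           0            | 0
1 | 0 | 0 | 1 |    0    |    1     |       1        |        0        |        1         |    0    |       0        |           0            | 1
1 | 0 | 0 | 0 |    0    |    1     |       1        |        0        |        1         |    1    |       1        |           0            | 1
0 | 1 | 1 | 1 |    0    |    1     |       0        |        1        |        0         |    1    |       1        |           1            | 1
0 | 1 | 1 | 0 |    0    |    1     |       0        |        1        |        0         |    0    |       1        |           0            | 0
0 | 1 | 0 | 1 |    1    |    0     |       0        |        1        |        0         |    1    |       1        |           1            | 0
0 | 1 | 0 | 0 |    1    |    0     |       0        |        1        |        0         |    0    |       1        |           0            | 1
0 | 0 | 1 | 1 |    1    |    0     |       0        |        1        |        0         |    1    |       1        |           1            | 1
0 | 0 | 1 | 0 |    1    |    0     |       0        |        1        |        0         |    0    |       1        |           0            | 0
0 | 0 | 0 | 1 |    0    |    1     |       0        |        1        |        0         |    1    |       1        |           1            | 0
0 | 0 | 0 | 0 |    0    |    1     |       0        |        1        |        0         |    0    |       1        |           0            | 1
The formula is true on 10 of the 16 rows.

10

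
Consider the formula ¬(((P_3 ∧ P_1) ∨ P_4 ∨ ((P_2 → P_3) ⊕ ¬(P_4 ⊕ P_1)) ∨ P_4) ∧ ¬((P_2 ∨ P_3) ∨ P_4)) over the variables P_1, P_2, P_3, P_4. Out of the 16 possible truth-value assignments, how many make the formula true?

15

P_1 | P_2 | P_3 | P_4 || φ
 F  |  F  |  F  |  F  || T
 F  |  F  |  F  |  T  || T
 F  |  F  |  T  |  F  || T
 F  |  F  |  T  |  T  || T
 F  |  T  |  F  |  F  || T
 F  |  T  |  F  |  T  || T
 F  |  T  |  T  |  F  || T
 F  |  T  |  T  |  T  || T
 T  |  F  |  F  |  F  || F
 T  |  F  |  F  |  T  || T
 T  |  F  |  T  |  F  || T
 T  |  F  |  T  |  T  || T
 T  |  T  |  F  |  F  || T
 T  |  T  |  F  |  T  || T
 T  |  T  |  T  |  F  || T
 T  |  T  |  T  |  T  || T
The formula is true on 15 of the 16 rows.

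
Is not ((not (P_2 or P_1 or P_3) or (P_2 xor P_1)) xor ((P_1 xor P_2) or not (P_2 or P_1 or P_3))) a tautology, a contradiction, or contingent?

 P_1    P_2    P_3   |  (P_2 or P_1 or P_3)  not (P_2 or P_1 or P_3)  (P_2 xor P_1)  (P_1 xor P_2)    φ  
 True   True   True  |          True                  False               False          False       True
 True   True  False  |          True                  False               False          False       True
 True  False   True  |          True                  False                True           True       True
 True  False  False  |          True                  False                True           True       True
False   True   True  |          True                  False                True           True       True
False   True  False  |          True                  False                True           True       True
False  False   True  |          True                  False               False          False       True
False  False  False  |         False                   True               False          False       True
Every row is True, so the formula is a tautology.

tautology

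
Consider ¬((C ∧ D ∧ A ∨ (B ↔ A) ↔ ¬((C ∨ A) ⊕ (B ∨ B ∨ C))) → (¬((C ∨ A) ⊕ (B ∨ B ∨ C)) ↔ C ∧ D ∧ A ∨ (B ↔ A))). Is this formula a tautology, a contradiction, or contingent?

A | B | C | D | φ
- | - | - | - | -
0 | 0 | 0 | 0 | 0
0 | 0 | 0 | 1 | 0
0 | 0 | 1 | 0 | 0
0 | 0 | 1 | 1 | 0
0 | 1 | 0 | 0 | 0
0 | 1 | 0 | 1 | 0
0 | 1 | 1 | 0 | 0
0 | 1 | 1 | 1 | 0
1 | 0 | 0 | 0 | 0
1 | 0 | 0 | 1 | 0
1 | 0 | 1 | 0 | 0
1 | 0 | 1 | 1 | 0
1 | 1 | 0 | 0 | 0
1 | 1 | 0 | 1 | 0
1 | 1 | 1 | 0 | 0
1 | 1 | 1 | 1 | 0
Every row is 0, so the formula is a contradiction.

contradiction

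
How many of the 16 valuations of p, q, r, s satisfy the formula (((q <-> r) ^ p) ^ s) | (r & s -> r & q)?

  p   |   q   |   r   |   s   ||   φ  
 True |  True |  True |  True ||  True
 True |  True |  True | False ||  True
 True |  True | False |  True ||  True
 True |  True | False | False ||  True
 True | False |  True |  True || False
 True | False |  True | False ||  True
 True | False | False |  True ||  True
 True | False | False | False ||  True
False |  True |  True |  True ||  True
False |  True |  True | False ||  True
False |  True | False |  True ||  True
False |  True | False | False ||  True
False | False |  True |  True ||  True
False | False |  True | False ||  True
False | False | False |  True ||  True
False | False | False | False ||  True
The formula is true on 15 of the 16 rows.

15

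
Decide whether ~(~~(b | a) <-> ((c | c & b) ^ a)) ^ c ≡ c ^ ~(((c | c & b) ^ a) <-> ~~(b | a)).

equivalent

  a   |   b   |   c   ||   φ   |   ψ  
 True |  True |  True || False | False
 True |  True | False || False | False
 True | False |  True || False | False
 True | False | False || False | False
False |  True |  True ||  True |  True
False |  True | False ||  True |  True
False | False |  True || False | False
False | False | False || False | False
The columns for φ and ψ agree on every row, so they are logically equivalent.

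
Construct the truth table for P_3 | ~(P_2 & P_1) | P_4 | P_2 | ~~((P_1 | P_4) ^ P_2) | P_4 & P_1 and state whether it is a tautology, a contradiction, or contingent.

P_1  P_2  P_3  P_4     (P_2 & P_1)  ~(P_2 & P_1)  (P_3 | ~(P_2 & P_1))  ((P_3 | ~(P_2 & P_1)) | P_4)  (P_1 | P_4)  ((P_1 | P_4) ^ P_2)  ~((P_1 | P_4) ^ P_2)  ~~((P_1 | P_4) ^ P_2)  (P_4 & P_1)  φ
 T    T    T    T           T            F                 T                         T                     T                F                    T                      F                 T       T
 T    T    T    F           T            F                 T                         T                     T                F                    T                      F                 F       T
 T    T    F    T           T            F                 F                         T                     T                F                    T                      F                 T       T
 T    T    F    F           T            F                 F                         F                     T                F                    T                      F                 F       T
 T    F    T    T           F            T                 T                         T                     T                T                    F                      T                 T       T
 T    F    T    F           F            T                 T                         T                     T                T                    F                      T                 F       T
 T    F    F    T           F            T                 T                         T                     T                T                    F                      T                 T       T
 T    F    F    F           F            T                 T                         T                     T                T                    F                      T                 F       T
 F    T    T    T           F            T                 T                         T                     T                F                    T                      F                 F       T
 F    T    T    F           F            T                 T                         T                     F                T                    F                      T                 F       T
 F    T    F    T           F            T                 T                         T                     T                F                    T                      F                 F       T
 F    T    F    F           F            T                 T                         T                     F                T                    F                      T                 F       T
 F    F    T    T           F            T                 T                         T                     T                T                    F                      T                 F       T
 F    F    T    F           F            T                 T                         T                     F                F                    T                      F                 F       T
 F    F    F    T           F            T                 T                         T                     T                T                    F                      T                 F       T
 F    F    F    F           F            T                 T                         T                     F                F                    T                      F                 F       T
Every row is T, so the formula is a tautology.

tautology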